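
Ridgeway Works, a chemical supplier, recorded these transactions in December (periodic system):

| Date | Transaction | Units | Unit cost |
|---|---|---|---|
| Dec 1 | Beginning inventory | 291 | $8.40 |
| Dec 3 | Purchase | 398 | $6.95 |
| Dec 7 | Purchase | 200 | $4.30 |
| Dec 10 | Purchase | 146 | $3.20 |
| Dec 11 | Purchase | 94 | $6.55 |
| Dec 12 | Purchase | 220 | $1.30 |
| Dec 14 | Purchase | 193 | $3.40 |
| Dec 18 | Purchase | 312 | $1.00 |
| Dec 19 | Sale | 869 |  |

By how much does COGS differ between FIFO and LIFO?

FIFO COGS: 291 @ $8.40 + 398 @ $6.95 + 180 @ $4.30 = $5,984.50
LIFO COGS: 312 @ $1.00 + 193 @ $3.40 + 220 @ $1.30 + 94 @ $6.55 + 50 @ $3.20 = $2,029.90
Difference = |$5,984.50 − $2,029.90| = $3,954.60

$3,954.60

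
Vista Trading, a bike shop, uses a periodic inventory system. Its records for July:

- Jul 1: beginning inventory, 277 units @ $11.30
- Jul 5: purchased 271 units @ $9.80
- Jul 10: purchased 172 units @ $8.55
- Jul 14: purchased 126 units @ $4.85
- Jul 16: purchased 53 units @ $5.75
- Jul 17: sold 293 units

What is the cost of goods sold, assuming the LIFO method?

COGS = $1,890.55

Jul 17, 293 sold [LIFO — newest first]: 53 @ $5.75 + 126 @ $4.85 + 114 @ $8.55 = $1,890.55
Ending inventory: 277 @ $11.30 + 271 @ $9.80 + 58 @ $8.55 = $6,281.80
Check: goods available $8,172.35 = COGS $1,890.55 + ending $6,281.80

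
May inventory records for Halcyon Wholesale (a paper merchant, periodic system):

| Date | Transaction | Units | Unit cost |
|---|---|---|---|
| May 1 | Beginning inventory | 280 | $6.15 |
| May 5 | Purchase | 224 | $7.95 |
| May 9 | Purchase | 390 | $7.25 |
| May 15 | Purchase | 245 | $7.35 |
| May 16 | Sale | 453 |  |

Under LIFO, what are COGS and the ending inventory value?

May 16, 453 sold [LIFO — newest first]: 245 @ $7.35 + 208 @ $7.25 = $3,308.75
Ending inventory: 280 @ $6.15 + 224 @ $7.95 + 182 @ $7.25 = $4,822.30

COGS = $3,308.75; ending inventory = $4,822.30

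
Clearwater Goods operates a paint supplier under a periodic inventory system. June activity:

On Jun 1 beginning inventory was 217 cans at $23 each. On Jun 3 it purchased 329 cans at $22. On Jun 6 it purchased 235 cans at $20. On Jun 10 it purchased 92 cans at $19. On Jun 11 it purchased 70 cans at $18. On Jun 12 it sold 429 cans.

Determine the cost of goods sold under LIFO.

COGS = $8,412

Jun 12, 429 sold [LIFO — newest first]: 70 @ $18 + 92 @ $19 + 235 @ $20 + 32 @ $22 = $8,412
Ending inventory: 217 @ $23 + 297 @ $22 = $11,525
Check: goods available $19,937 = COGS $8,412 + ending $11,525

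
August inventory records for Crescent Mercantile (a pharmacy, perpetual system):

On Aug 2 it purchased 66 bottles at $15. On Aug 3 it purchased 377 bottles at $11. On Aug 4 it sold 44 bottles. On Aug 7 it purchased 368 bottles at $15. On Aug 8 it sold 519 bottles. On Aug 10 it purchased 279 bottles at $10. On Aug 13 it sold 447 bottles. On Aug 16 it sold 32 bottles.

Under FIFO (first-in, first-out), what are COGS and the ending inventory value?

Aug 4, 44 sold [FIFO — oldest first]: 44 @ $15 = $660
Aug 8, 519 sold [FIFO — oldest first]: 22 @ $15 + 377 @ $11 + 120 @ $15 = $6,277
Aug 13, 447 sold [FIFO — oldest first]: 248 @ $15 + 199 @ $10 = $5,710
Aug 16, 32 sold [FIFO — oldest first]: 32 @ $10 = $320
Total COGS = $660 + $6,277 + $5,710 + $320 = $12,967
Ending inventory: 48 @ $10 = $480
Check: goods available $13,447 = COGS $12,967 + ending $480

COGS = $12,967; ending inventory = $480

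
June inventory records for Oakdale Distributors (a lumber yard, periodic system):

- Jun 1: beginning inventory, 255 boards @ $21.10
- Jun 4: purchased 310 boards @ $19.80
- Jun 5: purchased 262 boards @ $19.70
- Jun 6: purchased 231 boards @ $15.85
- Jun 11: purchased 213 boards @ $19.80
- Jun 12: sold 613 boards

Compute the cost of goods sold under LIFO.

Jun 12, 613 sold [LIFO — newest first]: 213 @ $19.80 + 231 @ $15.85 + 169 @ $19.70 = $11,208.05
Ending inventory: 255 @ $21.10 + 310 @ $19.80 + 93 @ $19.70 = $13,350.60
Check: goods available $24,558.65 = COGS $11,208.05 + ending $13,350.60

COGS = $11,208.05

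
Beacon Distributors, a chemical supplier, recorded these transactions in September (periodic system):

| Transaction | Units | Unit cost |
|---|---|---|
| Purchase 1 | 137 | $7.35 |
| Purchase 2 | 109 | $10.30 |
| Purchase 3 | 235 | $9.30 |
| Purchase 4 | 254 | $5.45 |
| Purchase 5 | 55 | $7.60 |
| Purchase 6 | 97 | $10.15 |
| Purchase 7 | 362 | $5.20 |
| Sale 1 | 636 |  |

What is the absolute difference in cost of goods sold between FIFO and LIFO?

FIFO COGS: 137 @ $7.35 + 109 @ $10.30 + 235 @ $9.30 + 155 @ $5.45 = $5,159.90
LIFO COGS: 362 @ $5.20 + 97 @ $10.15 + 55 @ $7.60 + 122 @ $5.45 = $3,949.85
Difference = |$5,159.90 − $3,949.85| = $1,210.05

$1,210.05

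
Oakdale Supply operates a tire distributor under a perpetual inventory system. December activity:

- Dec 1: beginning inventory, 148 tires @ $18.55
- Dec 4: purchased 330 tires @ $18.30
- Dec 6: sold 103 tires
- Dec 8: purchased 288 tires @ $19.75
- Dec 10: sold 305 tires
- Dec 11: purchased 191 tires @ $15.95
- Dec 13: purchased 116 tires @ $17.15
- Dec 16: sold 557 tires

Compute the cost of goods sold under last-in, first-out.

COGS = $17,504.85

Dec 6, 103 sold [LIFO — newest first]: 103 @ $18.30 = $1,884.90
Dec 10, 305 sold [LIFO — newest first]: 288 @ $19.75 + 17 @ $18.30 = $5,999.10
Dec 16, 557 sold [LIFO — newest first]: 116 @ $17.15 + 191 @ $15.95 + 210 @ $18.30 + 40 @ $18.55 = $9,620.85
Total COGS = $1,884.90 + $5,999.10 + $9,620.85 = $17,504.85
Ending inventory: 108 @ $18.55 = $2,003.40
Check: goods available $19,508.25 = COGS $17,504.85 + ending $2,003.40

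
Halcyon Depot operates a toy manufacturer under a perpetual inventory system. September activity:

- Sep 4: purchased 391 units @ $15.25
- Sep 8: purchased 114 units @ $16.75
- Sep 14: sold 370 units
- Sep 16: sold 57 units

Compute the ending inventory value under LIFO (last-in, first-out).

Sep 14, 370 sold [LIFO — newest first]: 114 @ $16.75 + 256 @ $15.25 = $5,813.50
Sep 16, 57 sold [LIFO — newest first]: 57 @ $15.25 = $869.25
Total COGS = $5,813.50 + $869.25 = $6,682.75
Ending inventory: 78 @ $15.25 = $1,189.50
Check: goods available $7,872.25 = COGS $6,682.75 + ending $1,189.50

Ending inventory = $1,189.50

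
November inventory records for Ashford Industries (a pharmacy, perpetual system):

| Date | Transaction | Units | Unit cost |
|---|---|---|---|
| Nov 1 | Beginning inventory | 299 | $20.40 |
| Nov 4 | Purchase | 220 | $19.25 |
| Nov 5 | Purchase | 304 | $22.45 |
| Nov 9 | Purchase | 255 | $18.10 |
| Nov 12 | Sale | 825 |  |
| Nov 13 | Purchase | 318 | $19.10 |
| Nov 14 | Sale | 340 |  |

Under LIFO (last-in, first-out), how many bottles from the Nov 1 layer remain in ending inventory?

Nov 12, 825 sold [LIFO — newest first]: 255 @ $18.10 + 304 @ $22.45 + 220 @ $19.25 + 46 @ $20.40 = $16,613.70
Nov 14, 340 sold [LIFO — newest first]: 318 @ $19.10 + 22 @ $20.40 = $6,522.60
Total COGS = $16,613.70 + $6,522.60 = $23,136.30
Ending inventory: 231 @ $20.40 = $4,712.40

231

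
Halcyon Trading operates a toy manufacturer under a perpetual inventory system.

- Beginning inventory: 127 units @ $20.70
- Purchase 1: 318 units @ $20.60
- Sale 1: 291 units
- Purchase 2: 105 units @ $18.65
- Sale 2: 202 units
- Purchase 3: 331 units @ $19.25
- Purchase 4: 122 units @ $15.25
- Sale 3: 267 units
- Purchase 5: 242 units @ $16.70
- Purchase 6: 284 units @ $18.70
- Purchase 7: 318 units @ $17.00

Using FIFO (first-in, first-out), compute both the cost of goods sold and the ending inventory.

Sale 1 (291) [FIFO — oldest first]: 127 @ $20.70 + 164 @ $20.60 = $6,007.30
Sale 2 (202) [FIFO — oldest first]: 154 @ $20.60 + 48 @ $18.65 = $4,067.60
Sale 3 (267) [FIFO — oldest first]: 57 @ $18.65 + 210 @ $19.25 = $5,105.55
Total COGS = $6,007.30 + $4,067.60 + $5,105.55 = $15,180.45
Ending inventory: 121 @ $19.25 + 122 @ $15.25 + 242 @ $16.70 + 284 @ $18.70 + 318 @ $17.00 = $18,947.95

COGS = $15,180.45; ending inventory = $18,947.95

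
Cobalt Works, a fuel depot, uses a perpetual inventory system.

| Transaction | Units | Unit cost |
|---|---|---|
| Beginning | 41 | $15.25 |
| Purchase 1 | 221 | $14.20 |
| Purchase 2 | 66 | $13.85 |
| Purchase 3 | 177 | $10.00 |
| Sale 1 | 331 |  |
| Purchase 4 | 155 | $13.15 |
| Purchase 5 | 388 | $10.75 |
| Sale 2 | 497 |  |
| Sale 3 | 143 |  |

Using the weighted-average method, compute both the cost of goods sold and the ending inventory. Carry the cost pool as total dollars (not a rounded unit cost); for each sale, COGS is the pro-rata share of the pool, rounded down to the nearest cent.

After Beginning: 41 on hand, pool $625.25 (≈ $15.2500 each)
After Purchase 1: 262 on hand, pool $3,763.45 (≈ $14.3643 each)
After Purchase 2: 328 on hand, pool $4,677.55 (≈ $14.2608 each)
After Purchase 3: 505 on hand, pool $6,447.55 (≈ $12.7674 each)
Sale 1, sell 331: 331/505 × $6,447.55 → $4,226.01
After Purchase 4: 329 on hand, pool $4,259.79 (≈ $12.9477 each)
After Purchase 5: 717 on hand, pool $8,430.79 (≈ $11.7584 each)
Sale 2, sell 497: 497/717 × $8,430.79 → $5,843.93
Sale 3, sell 143: 143/220 × $2,586.86 → $1,681.45
Total COGS = $4,226.01 + $5,843.93 + $1,681.45 = $11,751.39
Ending inventory (cost pool remaining) = $905.41

COGS = $11,751.39; ending inventory = $905.41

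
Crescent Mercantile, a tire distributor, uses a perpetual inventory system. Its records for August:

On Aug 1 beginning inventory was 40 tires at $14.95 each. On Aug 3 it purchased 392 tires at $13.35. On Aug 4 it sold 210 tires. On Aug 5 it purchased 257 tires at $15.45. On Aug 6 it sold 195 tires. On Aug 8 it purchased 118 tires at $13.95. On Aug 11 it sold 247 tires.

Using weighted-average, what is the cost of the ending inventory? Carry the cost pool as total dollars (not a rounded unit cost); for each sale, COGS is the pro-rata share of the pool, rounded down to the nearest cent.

After Aug 1: 40 on hand, pool $598.00 (≈ $14.9500 each)
After Aug 3: 432 on hand, pool $5,831.20 (≈ $13.4981 each)
Aug 4, sell 210: 210/432 × $5,831.20 → $2,834.61
After Aug 5: 479 on hand, pool $6,967.24 (≈ $14.5454 each)
Aug 6, sell 195: 195/479 × $6,967.24 → $2,836.35
After Aug 8: 402 on hand, pool $5,776.99 (≈ $14.3706 each)
Aug 11, sell 247: 247/402 × $5,776.99 → $3,549.54
Total COGS = $2,834.61 + $2,836.35 + $3,549.54 = $9,220.50
Ending inventory (cost pool remaining) = $2,227.45

Ending inventory = $2,227.45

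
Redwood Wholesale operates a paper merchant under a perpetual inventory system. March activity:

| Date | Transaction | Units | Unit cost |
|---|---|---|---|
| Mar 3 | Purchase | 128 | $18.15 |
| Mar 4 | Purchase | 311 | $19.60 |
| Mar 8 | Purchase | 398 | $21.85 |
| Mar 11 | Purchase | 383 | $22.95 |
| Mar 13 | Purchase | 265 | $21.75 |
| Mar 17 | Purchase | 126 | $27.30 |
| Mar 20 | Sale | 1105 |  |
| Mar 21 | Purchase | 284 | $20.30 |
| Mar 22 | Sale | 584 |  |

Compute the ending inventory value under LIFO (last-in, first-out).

Ending inventory = $3,852.00

Mar 20, 1105 sold [LIFO — newest first]: 126 @ $27.30 + 265 @ $21.75 + 383 @ $22.95 + 331 @ $21.85 = $25,225.75
Mar 22, 584 sold [LIFO — newest first]: 284 @ $20.30 + 67 @ $21.85 + 233 @ $19.60 = $11,795.95
Total COGS = $25,225.75 + $11,795.95 = $37,021.70
Ending inventory: 128 @ $18.15 + 78 @ $19.60 = $3,852.00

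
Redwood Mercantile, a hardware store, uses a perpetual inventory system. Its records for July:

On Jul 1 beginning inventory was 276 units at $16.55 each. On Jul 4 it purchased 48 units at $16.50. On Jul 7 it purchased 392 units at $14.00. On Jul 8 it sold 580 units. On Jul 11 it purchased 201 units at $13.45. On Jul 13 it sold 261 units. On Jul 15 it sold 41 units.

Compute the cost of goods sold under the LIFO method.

Jul 8, 580 sold [LIFO — newest first]: 392 @ $14.00 + 48 @ $16.50 + 140 @ $16.55 = $8,597.00
Jul 13, 261 sold [LIFO — newest first]: 201 @ $13.45 + 60 @ $16.55 = $3,696.45
Jul 15, 41 sold [LIFO — newest first]: 41 @ $16.55 = $678.55
Total COGS = $8,597.00 + $3,696.45 + $678.55 = $12,972.00
Ending inventory: 35 @ $16.55 = $579.25

COGS = $12,972.00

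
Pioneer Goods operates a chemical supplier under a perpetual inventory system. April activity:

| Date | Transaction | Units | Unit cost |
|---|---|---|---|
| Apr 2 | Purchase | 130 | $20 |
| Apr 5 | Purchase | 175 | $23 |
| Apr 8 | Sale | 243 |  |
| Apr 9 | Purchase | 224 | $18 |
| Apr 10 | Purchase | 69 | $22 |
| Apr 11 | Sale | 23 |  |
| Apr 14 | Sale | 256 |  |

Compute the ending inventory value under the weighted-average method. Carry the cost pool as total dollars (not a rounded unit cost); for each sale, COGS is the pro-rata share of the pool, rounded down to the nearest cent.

Ending inventory = $1,476.49

After Apr 2: 130 on hand, pool $2,600.00 (≈ $20.0000 each)
After Apr 5: 305 on hand, pool $6,625.00 (≈ $21.7213 each)
Apr 8, sell 243: 243/305 × $6,625.00 → $5,278.27
After Apr 9: 286 on hand, pool $5,378.73 (≈ $18.8067 each)
After Apr 10: 355 on hand, pool $6,896.73 (≈ $19.4274 each)
Apr 11, sell 23: 23/355 × $6,896.73 → $446.83
Apr 14, sell 256: 256/332 × $6,449.90 → $4,973.41
Total COGS = $5,278.27 + $446.83 + $4,973.41 = $10,698.51
Ending inventory (cost pool remaining) = $1,476.49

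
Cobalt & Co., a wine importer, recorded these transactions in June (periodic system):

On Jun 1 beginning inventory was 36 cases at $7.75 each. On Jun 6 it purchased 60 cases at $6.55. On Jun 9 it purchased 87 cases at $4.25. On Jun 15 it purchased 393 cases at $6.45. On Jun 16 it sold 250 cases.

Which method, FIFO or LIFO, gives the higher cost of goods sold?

FIFO COGS: 36 @ $7.75 + 60 @ $6.55 + 87 @ $4.25 + 67 @ $6.45 = $1,473.90
LIFO COGS: 250 @ $6.45 = $1,612.50

LIFO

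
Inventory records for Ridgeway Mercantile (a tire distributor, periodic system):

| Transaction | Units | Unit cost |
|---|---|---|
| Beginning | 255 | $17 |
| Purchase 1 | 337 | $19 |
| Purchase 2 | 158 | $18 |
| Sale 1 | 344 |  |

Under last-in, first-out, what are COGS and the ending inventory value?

Sale 1 (344) [LIFO — newest first]: 158 @ $18 + 186 @ $19 = $6,378
Ending inventory: 255 @ $17 + 151 @ $19 = $7,204

COGS = $6,378; ending inventory = $7,204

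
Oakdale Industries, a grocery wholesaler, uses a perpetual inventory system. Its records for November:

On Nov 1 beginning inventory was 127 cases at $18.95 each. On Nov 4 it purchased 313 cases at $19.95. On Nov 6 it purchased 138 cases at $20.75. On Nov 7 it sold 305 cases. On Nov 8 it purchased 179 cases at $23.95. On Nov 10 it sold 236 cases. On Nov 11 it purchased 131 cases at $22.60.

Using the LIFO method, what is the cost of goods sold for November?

Nov 7, 305 sold [LIFO — newest first]: 138 @ $20.75 + 167 @ $19.95 = $6,195.15
Nov 10, 236 sold [LIFO — newest first]: 179 @ $23.95 + 57 @ $19.95 = $5,424.20
Total COGS = $6,195.15 + $5,424.20 = $11,619.35
Ending inventory: 127 @ $18.95 + 89 @ $19.95 + 131 @ $22.60 = $7,142.80

COGS = $11,619.35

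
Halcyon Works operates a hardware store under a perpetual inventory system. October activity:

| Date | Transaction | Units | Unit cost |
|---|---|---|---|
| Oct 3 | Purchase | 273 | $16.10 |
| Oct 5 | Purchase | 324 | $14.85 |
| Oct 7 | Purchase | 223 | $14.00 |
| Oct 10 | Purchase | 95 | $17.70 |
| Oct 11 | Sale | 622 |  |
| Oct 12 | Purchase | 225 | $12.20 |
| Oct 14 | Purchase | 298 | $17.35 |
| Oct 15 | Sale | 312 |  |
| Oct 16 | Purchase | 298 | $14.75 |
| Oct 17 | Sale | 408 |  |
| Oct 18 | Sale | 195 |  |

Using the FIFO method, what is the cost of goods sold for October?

Oct 11, 622 sold [FIFO — oldest first]: 273 @ $16.10 + 324 @ $14.85 + 25 @ $14.00 = $9,556.70
Oct 15, 312 sold [FIFO — oldest first]: 198 @ $14.00 + 95 @ $17.70 + 19 @ $12.20 = $4,685.30
Oct 17, 408 sold [FIFO — oldest first]: 206 @ $12.20 + 202 @ $17.35 = $6,017.90
Oct 18, 195 sold [FIFO — oldest first]: 96 @ $17.35 + 99 @ $14.75 = $3,125.85
Total COGS = $9,556.70 + $4,685.30 + $6,017.90 + $3,125.85 = $23,385.75
Ending inventory: 199 @ $14.75 = $2,935.25
Check: goods available $26,321.00 = COGS $23,385.75 + ending $2,935.25

COGS = $23,385.75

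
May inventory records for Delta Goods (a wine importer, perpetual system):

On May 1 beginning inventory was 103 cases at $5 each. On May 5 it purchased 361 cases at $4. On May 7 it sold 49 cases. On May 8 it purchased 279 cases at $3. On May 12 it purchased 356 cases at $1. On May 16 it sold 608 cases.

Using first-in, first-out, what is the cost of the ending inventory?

Ending inventory = $614

May 7, 49 sold [FIFO — oldest first]: 49 @ $5 = $245
May 16, 608 sold [FIFO — oldest first]: 54 @ $5 + 361 @ $4 + 193 @ $3 = $2,293
Total COGS = $245 + $2,293 = $2,538
Ending inventory: 86 @ $3 + 356 @ $1 = $614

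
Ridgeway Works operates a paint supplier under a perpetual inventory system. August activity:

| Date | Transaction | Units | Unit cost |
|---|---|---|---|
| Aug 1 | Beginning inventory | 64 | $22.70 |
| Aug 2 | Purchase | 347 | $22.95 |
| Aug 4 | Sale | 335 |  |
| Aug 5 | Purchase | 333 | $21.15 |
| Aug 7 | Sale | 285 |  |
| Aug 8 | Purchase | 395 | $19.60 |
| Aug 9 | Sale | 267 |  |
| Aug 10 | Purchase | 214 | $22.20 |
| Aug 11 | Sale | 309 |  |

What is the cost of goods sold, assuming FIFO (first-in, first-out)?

COGS = $25,466.80

Aug 4, 335 sold [FIFO — oldest first]: 64 @ $22.70 + 271 @ $22.95 = $7,672.25
Aug 7, 285 sold [FIFO — oldest first]: 76 @ $22.95 + 209 @ $21.15 = $6,164.55
Aug 9, 267 sold [FIFO — oldest first]: 124 @ $21.15 + 143 @ $19.60 = $5,425.40
Aug 11, 309 sold [FIFO — oldest first]: 252 @ $19.60 + 57 @ $22.20 = $6,204.60
Total COGS = $7,672.25 + $6,164.55 + $5,425.40 + $6,204.60 = $25,466.80
Ending inventory: 157 @ $22.20 = $3,485.40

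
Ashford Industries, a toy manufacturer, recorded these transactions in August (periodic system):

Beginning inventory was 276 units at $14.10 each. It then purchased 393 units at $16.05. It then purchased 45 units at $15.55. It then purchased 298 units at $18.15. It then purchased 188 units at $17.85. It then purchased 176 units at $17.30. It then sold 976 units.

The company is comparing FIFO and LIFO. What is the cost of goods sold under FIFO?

FIFO COGS: 276 @ $14.10 + 393 @ $16.05 + 45 @ $15.55 + 262 @ $18.15 = $15,654.30
LIFO COGS: 176 @ $17.30 + 188 @ $17.85 + 298 @ $18.15 + 45 @ $15.55 + 269 @ $16.05 = $16,826.50

COGS = $15,654.30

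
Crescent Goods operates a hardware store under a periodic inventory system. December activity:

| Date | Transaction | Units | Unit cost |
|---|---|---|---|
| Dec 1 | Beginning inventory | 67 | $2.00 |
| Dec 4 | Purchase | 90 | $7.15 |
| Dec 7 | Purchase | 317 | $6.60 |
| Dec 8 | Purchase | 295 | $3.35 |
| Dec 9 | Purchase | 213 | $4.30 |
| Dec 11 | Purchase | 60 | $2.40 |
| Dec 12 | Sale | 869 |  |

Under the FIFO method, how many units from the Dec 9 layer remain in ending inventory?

113

Dec 12, 869 sold [FIFO — oldest first]: 67 @ $2.00 + 90 @ $7.15 + 317 @ $6.60 + 295 @ $3.35 + 100 @ $4.30 = $4,287.95
Ending inventory: 113 @ $4.30 + 60 @ $2.40 = $629.90
Check: goods available $4,917.85 = COGS $4,287.95 + ending $629.90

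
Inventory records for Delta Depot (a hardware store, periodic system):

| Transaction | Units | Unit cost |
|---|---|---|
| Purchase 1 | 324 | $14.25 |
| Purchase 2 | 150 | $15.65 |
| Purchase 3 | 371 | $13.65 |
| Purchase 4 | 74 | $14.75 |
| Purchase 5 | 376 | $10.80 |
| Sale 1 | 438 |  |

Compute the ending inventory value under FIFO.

Sale 1 (438) [FIFO — oldest first]: 324 @ $14.25 + 114 @ $15.65 = $6,401.10
Ending inventory: 36 @ $15.65 + 371 @ $13.65 + 74 @ $14.75 + 376 @ $10.80 = $10,779.85

Ending inventory = $10,779.85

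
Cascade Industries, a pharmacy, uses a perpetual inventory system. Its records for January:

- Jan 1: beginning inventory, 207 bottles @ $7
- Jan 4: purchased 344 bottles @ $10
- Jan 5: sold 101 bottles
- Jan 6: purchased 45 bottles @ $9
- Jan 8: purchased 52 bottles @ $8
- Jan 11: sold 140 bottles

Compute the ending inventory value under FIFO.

Ending inventory = $3,921

Jan 5, 101 sold [FIFO — oldest first]: 101 @ $7 = $707
Jan 11, 140 sold [FIFO — oldest first]: 106 @ $7 + 34 @ $10 = $1,082
Total COGS = $707 + $1,082 = $1,789
Ending inventory: 310 @ $10 + 45 @ $9 + 52 @ $8 = $3,921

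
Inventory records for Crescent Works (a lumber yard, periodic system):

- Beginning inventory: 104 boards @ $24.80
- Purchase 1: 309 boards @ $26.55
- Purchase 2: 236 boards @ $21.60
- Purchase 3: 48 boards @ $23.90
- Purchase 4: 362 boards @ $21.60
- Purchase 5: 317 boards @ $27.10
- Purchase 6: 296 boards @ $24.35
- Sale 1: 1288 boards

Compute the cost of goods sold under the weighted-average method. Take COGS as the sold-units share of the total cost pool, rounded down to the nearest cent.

COGS = $31,310.60

Sale 1, sell 1288: 1288/1672 × $40,645.45 → $31,310.60
Ending inventory (cost pool remaining) = $9,334.85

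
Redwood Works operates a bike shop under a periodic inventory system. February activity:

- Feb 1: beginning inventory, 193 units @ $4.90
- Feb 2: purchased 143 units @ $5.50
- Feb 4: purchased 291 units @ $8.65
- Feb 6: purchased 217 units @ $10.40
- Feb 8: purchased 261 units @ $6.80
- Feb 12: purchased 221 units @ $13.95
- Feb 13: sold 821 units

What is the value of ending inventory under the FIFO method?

Feb 13, 821 sold [FIFO — oldest first]: 193 @ $4.90 + 143 @ $5.50 + 291 @ $8.65 + 194 @ $10.40 = $6,266.95
Ending inventory: 23 @ $10.40 + 261 @ $6.80 + 221 @ $13.95 = $5,096.95
Check: goods available $11,363.90 = COGS $6,266.95 + ending $5,096.95

Ending inventory = $5,096.95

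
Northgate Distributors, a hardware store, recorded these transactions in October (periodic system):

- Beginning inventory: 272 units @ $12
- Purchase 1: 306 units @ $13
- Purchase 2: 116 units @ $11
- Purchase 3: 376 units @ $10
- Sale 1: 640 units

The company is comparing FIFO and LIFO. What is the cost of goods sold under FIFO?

COGS = $7,924

FIFO COGS: 272 @ $12 + 306 @ $13 + 62 @ $11 = $7,924
LIFO COGS: 376 @ $10 + 116 @ $11 + 148 @ $13 = $6,960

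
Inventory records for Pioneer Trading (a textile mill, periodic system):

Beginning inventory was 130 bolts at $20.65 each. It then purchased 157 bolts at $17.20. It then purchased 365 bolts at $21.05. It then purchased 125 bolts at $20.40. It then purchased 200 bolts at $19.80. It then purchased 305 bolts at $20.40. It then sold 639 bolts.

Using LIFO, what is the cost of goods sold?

COGS = $12,921.45

Sale 1 (639) [LIFO — newest first]: 305 @ $20.40 + 200 @ $19.80 + 125 @ $20.40 + 9 @ $21.05 = $12,921.45
Ending inventory: 130 @ $20.65 + 157 @ $17.20 + 356 @ $21.05 = $12,878.70
Check: goods available $25,800.15 = COGS $12,921.45 + ending $12,878.70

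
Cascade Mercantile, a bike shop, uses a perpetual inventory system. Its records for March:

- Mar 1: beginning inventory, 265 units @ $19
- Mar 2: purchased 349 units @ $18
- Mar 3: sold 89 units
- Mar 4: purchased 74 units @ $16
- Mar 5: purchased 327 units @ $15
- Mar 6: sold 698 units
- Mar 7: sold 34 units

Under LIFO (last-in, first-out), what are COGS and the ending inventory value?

COGS = $13,720; ending inventory = $3,686

Mar 3, 89 sold [LIFO — newest first]: 89 @ $18 = $1,602
Mar 6, 698 sold [LIFO — newest first]: 327 @ $15 + 74 @ $16 + 260 @ $18 + 37 @ $19 = $11,472
Mar 7, 34 sold [LIFO — newest first]: 34 @ $19 = $646
Total COGS = $1,602 + $11,472 + $646 = $13,720
Ending inventory: 194 @ $19 = $3,686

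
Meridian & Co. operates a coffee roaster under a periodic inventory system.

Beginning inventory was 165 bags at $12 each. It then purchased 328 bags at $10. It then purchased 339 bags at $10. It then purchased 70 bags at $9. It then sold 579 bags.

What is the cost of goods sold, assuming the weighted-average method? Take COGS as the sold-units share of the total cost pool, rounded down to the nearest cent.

Sale 1, sell 579: 579/902 × $9,280.00 → $5,956.89
Ending inventory (cost pool remaining) = $3,323.11
Check: goods available $9,280.00 = COGS $5,956.89 + ending $3,323.11

COGS = $5,956.89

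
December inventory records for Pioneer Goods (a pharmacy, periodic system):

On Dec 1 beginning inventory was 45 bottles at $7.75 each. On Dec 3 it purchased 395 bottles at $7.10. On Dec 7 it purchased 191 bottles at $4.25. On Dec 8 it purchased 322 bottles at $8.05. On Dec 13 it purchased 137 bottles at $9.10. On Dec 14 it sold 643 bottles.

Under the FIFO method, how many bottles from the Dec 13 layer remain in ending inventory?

Dec 14, 643 sold [FIFO — oldest first]: 45 @ $7.75 + 395 @ $7.10 + 191 @ $4.25 + 12 @ $8.05 = $4,061.60
Ending inventory: 310 @ $8.05 + 137 @ $9.10 = $3,742.20

137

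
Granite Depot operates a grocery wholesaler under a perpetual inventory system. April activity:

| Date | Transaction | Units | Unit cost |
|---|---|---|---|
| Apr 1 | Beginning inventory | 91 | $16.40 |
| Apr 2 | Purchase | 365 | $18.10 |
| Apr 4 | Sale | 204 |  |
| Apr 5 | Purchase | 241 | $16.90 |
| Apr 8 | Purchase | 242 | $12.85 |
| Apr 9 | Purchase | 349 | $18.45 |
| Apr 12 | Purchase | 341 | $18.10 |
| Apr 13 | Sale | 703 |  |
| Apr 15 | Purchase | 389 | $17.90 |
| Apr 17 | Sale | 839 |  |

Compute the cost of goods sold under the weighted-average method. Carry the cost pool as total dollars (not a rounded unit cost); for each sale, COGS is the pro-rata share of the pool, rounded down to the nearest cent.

After Apr 1: 91 on hand, pool $1,492.40 (≈ $16.4000 each)
After Apr 2: 456 on hand, pool $8,098.90 (≈ $17.7607 each)
Apr 4, sell 204: 204/456 × $8,098.90 → $3,623.19
After Apr 5: 493 on hand, pool $8,548.61 (≈ $17.3400 each)
After Apr 8: 735 on hand, pool $11,658.31 (≈ $15.8616 each)
After Apr 9: 1084 on hand, pool $18,097.36 (≈ $16.6950 each)
After Apr 12: 1425 on hand, pool $24,269.46 (≈ $17.0312 each)
Apr 13, sell 703: 703/1425 × $24,269.46 → $11,972.93
After Apr 15: 1111 on hand, pool $19,259.63 (≈ $17.3354 each)
Apr 17, sell 839: 839/1111 × $19,259.63 → $14,544.40
Total COGS = $3,623.19 + $11,972.93 + $14,544.40 = $30,140.52
Ending inventory (cost pool remaining) = $4,715.23

COGS = $30,140.52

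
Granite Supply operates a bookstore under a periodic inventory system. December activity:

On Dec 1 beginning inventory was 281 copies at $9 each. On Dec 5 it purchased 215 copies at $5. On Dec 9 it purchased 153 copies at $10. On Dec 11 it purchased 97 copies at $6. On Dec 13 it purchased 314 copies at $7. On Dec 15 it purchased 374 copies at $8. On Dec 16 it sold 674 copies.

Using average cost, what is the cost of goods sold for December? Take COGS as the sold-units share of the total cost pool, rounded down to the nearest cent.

COGS = $5,125.97

Dec 16, sell 674: 674/1434 × $10,906.00 → $5,125.97
Ending inventory (cost pool remaining) = $5,780.03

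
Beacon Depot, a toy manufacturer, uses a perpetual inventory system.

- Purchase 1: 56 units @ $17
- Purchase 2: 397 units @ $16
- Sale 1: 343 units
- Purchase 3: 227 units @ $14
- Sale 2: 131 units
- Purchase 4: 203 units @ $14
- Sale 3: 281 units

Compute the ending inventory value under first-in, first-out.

Ending inventory = $1,792

Sale 1 (343) [FIFO — oldest first]: 56 @ $17 + 287 @ $16 = $5,544
Sale 2 (131) [FIFO — oldest first]: 110 @ $16 + 21 @ $14 = $2,054
Sale 3 (281) [FIFO — oldest first]: 206 @ $14 + 75 @ $14 = $3,934
Total COGS = $5,544 + $2,054 + $3,934 = $11,532
Ending inventory: 128 @ $14 = $1,792
Check: goods available $13,324 = COGS $11,532 + ending $1,792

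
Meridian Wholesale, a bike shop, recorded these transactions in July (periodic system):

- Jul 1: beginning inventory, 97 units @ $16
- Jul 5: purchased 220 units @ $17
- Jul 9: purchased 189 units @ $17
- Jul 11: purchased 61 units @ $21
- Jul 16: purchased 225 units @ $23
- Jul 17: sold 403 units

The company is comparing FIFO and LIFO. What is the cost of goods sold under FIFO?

COGS = $6,754

FIFO COGS: 97 @ $16 + 220 @ $17 + 86 @ $17 = $6,754
LIFO COGS: 225 @ $23 + 61 @ $21 + 117 @ $17 = $8,445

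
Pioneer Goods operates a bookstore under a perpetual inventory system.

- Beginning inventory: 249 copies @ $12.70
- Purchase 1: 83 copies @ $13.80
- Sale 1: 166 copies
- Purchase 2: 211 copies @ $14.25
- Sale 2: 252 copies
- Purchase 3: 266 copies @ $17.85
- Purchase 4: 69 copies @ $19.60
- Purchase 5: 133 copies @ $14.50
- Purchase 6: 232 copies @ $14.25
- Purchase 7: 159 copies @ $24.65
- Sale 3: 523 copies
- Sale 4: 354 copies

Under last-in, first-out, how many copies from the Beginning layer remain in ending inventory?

Sale 1 (166) [LIFO — newest first]: 83 @ $13.80 + 83 @ $12.70 = $2,199.50
Sale 2 (252) [LIFO — newest first]: 211 @ $14.25 + 41 @ $12.70 = $3,527.45
Sale 3 (523) [LIFO — newest first]: 159 @ $24.65 + 232 @ $14.25 + 132 @ $14.50 = $9,139.35
Sale 4 (354) [LIFO — newest first]: 1 @ $14.50 + 69 @ $19.60 + 266 @ $17.85 + 18 @ $12.70 = $6,343.60
Total COGS = $2,199.50 + $3,527.45 + $9,139.35 + $6,343.60 = $21,209.90
Ending inventory: 107 @ $12.70 = $1,358.90
Check: goods available $22,568.80 = COGS $21,209.90 + ending $1,358.90

107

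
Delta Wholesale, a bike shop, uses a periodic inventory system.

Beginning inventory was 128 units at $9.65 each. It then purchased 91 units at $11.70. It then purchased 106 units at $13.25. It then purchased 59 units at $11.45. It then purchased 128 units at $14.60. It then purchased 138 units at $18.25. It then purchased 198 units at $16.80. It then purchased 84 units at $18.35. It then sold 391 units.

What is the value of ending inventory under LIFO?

Ending inventory = $6,778.00

Sale 1 (391) [LIFO — newest first]: 84 @ $18.35 + 198 @ $16.80 + 109 @ $18.25 = $6,857.05
Ending inventory: 128 @ $9.65 + 91 @ $11.70 + 106 @ $13.25 + 59 @ $11.45 + 128 @ $14.60 + 29 @ $18.25 = $6,778.00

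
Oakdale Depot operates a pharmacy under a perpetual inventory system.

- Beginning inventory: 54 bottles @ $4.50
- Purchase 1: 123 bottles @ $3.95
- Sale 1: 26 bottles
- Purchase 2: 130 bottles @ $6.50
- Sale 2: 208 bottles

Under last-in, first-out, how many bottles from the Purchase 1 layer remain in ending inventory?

Sale 1 (26) [LIFO — newest first]: 26 @ $3.95 = $102.70
Sale 2 (208) [LIFO — newest first]: 130 @ $6.50 + 78 @ $3.95 = $1,153.10
Total COGS = $102.70 + $1,153.10 = $1,255.80
Ending inventory: 54 @ $4.50 + 19 @ $3.95 = $318.05

19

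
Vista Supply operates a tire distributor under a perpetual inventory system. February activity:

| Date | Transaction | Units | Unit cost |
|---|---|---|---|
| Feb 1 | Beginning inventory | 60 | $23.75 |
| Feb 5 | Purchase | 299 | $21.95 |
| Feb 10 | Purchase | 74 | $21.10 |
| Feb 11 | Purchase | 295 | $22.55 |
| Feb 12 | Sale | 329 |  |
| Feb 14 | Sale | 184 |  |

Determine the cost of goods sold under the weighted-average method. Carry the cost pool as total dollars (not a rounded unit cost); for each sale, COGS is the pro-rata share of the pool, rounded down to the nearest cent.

After Feb 1: 60 on hand, pool $1,425.00 (≈ $23.7500 each)
After Feb 5: 359 on hand, pool $7,988.05 (≈ $22.2508 each)
After Feb 10: 433 on hand, pool $9,549.45 (≈ $22.0542 each)
After Feb 11: 728 on hand, pool $16,201.70 (≈ $22.2551 each)
Feb 12, sell 329: 329/728 × $16,201.70 → $7,321.92
Feb 14, sell 184: 184/399 × $8,879.78 → $4,094.93
Total COGS = $7,321.92 + $4,094.93 = $11,416.85
Ending inventory (cost pool remaining) = $4,784.85

COGS = $11,416.85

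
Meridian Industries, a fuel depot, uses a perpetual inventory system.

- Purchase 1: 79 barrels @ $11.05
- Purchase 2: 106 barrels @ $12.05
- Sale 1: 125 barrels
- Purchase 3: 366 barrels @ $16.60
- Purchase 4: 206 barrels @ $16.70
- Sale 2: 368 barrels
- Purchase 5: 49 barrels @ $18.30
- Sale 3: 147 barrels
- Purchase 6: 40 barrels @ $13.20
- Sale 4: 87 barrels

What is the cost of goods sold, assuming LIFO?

Sale 1 (125) [LIFO — newest first]: 106 @ $12.05 + 19 @ $11.05 = $1,487.25
Sale 2 (368) [LIFO — newest first]: 206 @ $16.70 + 162 @ $16.60 = $6,129.40
Sale 3 (147) [LIFO — newest first]: 49 @ $18.30 + 98 @ $16.60 = $2,523.50
Sale 4 (87) [LIFO — newest first]: 40 @ $13.20 + 47 @ $16.60 = $1,308.20
Total COGS = $1,487.25 + $6,129.40 + $2,523.50 + $1,308.20 = $11,448.35
Ending inventory: 60 @ $11.05 + 59 @ $16.60 = $1,642.40
Check: goods available $13,090.75 = COGS $11,448.35 + ending $1,642.40

COGS = $11,448.35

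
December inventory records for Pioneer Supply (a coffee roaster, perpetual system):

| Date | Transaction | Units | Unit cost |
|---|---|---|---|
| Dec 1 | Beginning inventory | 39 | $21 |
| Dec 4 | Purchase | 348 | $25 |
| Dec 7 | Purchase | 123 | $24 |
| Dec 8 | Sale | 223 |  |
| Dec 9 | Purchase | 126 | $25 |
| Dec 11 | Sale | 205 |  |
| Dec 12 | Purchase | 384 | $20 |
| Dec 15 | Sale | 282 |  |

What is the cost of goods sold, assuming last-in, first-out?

COGS = $16,217

Dec 8, 223 sold [LIFO — newest first]: 123 @ $24 + 100 @ $25 = $5,452
Dec 11, 205 sold [LIFO — newest first]: 126 @ $25 + 79 @ $25 = $5,125
Dec 15, 282 sold [LIFO — newest first]: 282 @ $20 = $5,640
Total COGS = $5,452 + $5,125 + $5,640 = $16,217
Ending inventory: 39 @ $21 + 169 @ $25 + 102 @ $20 = $7,084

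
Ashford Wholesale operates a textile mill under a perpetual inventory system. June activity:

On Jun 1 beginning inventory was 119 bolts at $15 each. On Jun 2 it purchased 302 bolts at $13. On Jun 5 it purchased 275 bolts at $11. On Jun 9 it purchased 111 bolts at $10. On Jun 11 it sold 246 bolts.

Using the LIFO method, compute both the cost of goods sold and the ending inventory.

Jun 11, 246 sold [LIFO — newest first]: 111 @ $10 + 135 @ $11 = $2,595
Ending inventory: 119 @ $15 + 302 @ $13 + 140 @ $11 = $7,251

COGS = $2,595; ending inventory = $7,251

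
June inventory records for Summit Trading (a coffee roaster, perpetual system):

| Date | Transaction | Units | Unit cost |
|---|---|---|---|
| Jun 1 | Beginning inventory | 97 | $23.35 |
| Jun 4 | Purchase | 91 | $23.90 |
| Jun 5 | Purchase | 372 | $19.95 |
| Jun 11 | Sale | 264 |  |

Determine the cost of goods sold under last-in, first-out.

COGS = $5,266.80

Jun 11, 264 sold [LIFO — newest first]: 264 @ $19.95 = $5,266.80
Ending inventory: 97 @ $23.35 + 91 @ $23.90 + 108 @ $19.95 = $6,594.45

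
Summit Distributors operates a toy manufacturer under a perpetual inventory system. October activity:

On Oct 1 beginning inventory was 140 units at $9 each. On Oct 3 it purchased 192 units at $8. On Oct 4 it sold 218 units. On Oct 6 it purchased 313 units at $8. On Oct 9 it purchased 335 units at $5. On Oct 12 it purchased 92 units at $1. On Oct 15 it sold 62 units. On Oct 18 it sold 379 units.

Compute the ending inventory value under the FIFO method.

Ending inventory = $1,697

Oct 4, 218 sold [FIFO — oldest first]: 140 @ $9 + 78 @ $8 = $1,884
Oct 15, 62 sold [FIFO — oldest first]: 62 @ $8 = $496
Oct 18, 379 sold [FIFO — oldest first]: 52 @ $8 + 313 @ $8 + 14 @ $5 = $2,990
Total COGS = $1,884 + $496 + $2,990 = $5,370
Ending inventory: 321 @ $5 + 92 @ $1 = $1,697
Check: goods available $7,067 = COGS $5,370 + ending $1,697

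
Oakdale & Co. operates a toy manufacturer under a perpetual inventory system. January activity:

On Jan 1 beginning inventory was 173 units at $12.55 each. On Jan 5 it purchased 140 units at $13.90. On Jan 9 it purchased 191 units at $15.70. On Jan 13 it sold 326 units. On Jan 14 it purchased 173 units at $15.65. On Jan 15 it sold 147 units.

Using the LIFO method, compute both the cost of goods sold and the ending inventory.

Jan 13, 326 sold [LIFO — newest first]: 191 @ $15.70 + 135 @ $13.90 = $4,875.20
Jan 15, 147 sold [LIFO — newest first]: 147 @ $15.65 = $2,300.55
Total COGS = $4,875.20 + $2,300.55 = $7,175.75
Ending inventory: 173 @ $12.55 + 5 @ $13.90 + 26 @ $15.65 = $2,647.55
Check: goods available $9,823.30 = COGS $7,175.75 + ending $2,647.55

COGS = $7,175.75; ending inventory = $2,647.55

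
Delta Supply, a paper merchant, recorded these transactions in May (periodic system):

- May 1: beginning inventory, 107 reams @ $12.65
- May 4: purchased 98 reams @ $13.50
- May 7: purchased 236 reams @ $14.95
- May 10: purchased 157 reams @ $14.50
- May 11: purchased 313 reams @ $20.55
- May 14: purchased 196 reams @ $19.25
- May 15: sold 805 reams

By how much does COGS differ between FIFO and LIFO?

FIFO COGS: 107 @ $12.65 + 98 @ $13.50 + 236 @ $14.95 + 157 @ $14.50 + 207 @ $20.55 = $12,735.10
LIFO COGS: 196 @ $19.25 + 313 @ $20.55 + 157 @ $14.50 + 139 @ $14.95 = $14,559.70
Difference = |$12,735.10 − $14,559.70| = $1,824.60

$1,824.60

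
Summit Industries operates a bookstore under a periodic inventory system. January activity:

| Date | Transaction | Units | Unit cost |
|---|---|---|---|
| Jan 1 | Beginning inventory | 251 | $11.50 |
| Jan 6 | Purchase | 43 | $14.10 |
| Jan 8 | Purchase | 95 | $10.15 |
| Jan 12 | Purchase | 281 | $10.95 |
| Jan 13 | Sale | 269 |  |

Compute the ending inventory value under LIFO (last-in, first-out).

Ending inventory = $4,588.45

Jan 13, 269 sold [LIFO — newest first]: 269 @ $10.95 = $2,945.55
Ending inventory: 251 @ $11.50 + 43 @ $14.10 + 95 @ $10.15 + 12 @ $10.95 = $4,588.45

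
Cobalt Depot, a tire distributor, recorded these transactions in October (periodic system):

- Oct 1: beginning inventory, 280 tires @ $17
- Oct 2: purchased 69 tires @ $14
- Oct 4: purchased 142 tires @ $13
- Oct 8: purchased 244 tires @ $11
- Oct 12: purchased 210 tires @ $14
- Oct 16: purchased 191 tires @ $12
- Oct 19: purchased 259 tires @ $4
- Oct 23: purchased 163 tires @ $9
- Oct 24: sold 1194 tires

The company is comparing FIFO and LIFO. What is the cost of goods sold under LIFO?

COGS = $12,070

FIFO COGS: 280 @ $17 + 69 @ $14 + 142 @ $13 + 244 @ $11 + 210 @ $14 + 191 @ $12 + 58 @ $4 = $15,720
LIFO COGS: 163 @ $9 + 259 @ $4 + 191 @ $12 + 210 @ $14 + 244 @ $11 + 127 @ $13 = $12,070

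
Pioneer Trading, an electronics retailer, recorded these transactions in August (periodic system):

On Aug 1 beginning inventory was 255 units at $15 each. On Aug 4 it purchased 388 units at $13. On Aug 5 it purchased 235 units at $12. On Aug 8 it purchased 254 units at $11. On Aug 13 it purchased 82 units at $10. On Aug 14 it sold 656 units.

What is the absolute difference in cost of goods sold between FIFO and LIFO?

$1,486

FIFO COGS: 255 @ $15 + 388 @ $13 + 13 @ $12 = $9,025
LIFO COGS: 82 @ $10 + 254 @ $11 + 235 @ $12 + 85 @ $13 = $7,539
Difference = |$9,025 − $7,539| = $1,486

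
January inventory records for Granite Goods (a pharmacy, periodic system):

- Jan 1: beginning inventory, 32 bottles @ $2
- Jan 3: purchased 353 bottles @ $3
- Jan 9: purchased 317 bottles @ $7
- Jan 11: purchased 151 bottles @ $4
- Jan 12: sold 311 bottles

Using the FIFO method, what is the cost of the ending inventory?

Jan 12, 311 sold [FIFO — oldest first]: 32 @ $2 + 279 @ $3 = $901
Ending inventory: 74 @ $3 + 317 @ $7 + 151 @ $4 = $3,045
Check: goods available $3,946 = COGS $901 + ending $3,045

Ending inventory = $3,045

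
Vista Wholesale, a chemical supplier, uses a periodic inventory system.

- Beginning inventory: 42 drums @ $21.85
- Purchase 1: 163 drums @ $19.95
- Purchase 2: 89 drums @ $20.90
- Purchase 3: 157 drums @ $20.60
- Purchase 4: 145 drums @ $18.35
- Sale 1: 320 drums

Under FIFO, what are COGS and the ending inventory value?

COGS = $6,565.25; ending inventory = $5,359.35

Sale 1 (320) [FIFO — oldest first]: 42 @ $21.85 + 163 @ $19.95 + 89 @ $20.90 + 26 @ $20.60 = $6,565.25
Ending inventory: 131 @ $20.60 + 145 @ $18.35 = $5,359.35
Check: goods available $11,924.60 = COGS $6,565.25 + ending $5,359.35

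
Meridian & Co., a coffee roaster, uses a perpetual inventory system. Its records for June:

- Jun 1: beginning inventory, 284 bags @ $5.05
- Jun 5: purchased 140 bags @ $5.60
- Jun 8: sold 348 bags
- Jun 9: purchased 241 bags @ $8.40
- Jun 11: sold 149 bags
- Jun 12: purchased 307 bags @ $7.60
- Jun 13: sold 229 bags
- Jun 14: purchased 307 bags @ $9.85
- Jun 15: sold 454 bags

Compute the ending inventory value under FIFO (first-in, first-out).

Ending inventory = $975.15

Jun 8, 348 sold [FIFO — oldest first]: 284 @ $5.05 + 64 @ $5.60 = $1,792.60
Jun 11, 149 sold [FIFO — oldest first]: 76 @ $5.60 + 73 @ $8.40 = $1,038.80
Jun 13, 229 sold [FIFO — oldest first]: 168 @ $8.40 + 61 @ $7.60 = $1,874.80
Jun 15, 454 sold [FIFO — oldest first]: 246 @ $7.60 + 208 @ $9.85 = $3,918.40
Total COGS = $1,792.60 + $1,038.80 + $1,874.80 + $3,918.40 = $8,624.60
Ending inventory: 99 @ $9.85 = $975.15
Check: goods available $9,599.75 = COGS $8,624.60 + ending $975.15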